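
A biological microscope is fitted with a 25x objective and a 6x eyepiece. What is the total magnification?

The overall magnification of a compound microscope is the product of the objective and eyepiece magnifications:
M = M_obj x M_eye = 25 x 6 = 150.

150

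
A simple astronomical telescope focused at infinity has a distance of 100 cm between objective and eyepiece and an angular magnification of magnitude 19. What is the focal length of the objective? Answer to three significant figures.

In normal adjustment the tube length equals f_obj + f_eye and |M| = f_obj/f_eye.
So f_obj = 19 f_eye and 19 f_eye + f_eye = 100 cm, giving f_eye = 100/20 = 5.000 cm and f_obj = 95.000 cm.

95.0 cm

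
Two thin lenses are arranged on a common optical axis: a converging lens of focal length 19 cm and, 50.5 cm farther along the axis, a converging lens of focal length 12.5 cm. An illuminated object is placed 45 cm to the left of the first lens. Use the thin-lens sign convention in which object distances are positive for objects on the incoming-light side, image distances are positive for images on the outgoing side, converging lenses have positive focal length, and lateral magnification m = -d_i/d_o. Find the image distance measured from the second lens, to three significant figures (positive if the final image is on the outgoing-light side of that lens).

43.0 cm

Applying the thin-lens equation to the first lens, 1/19 = 1/45 + 1/d_i1, which gives d_i1 = 32.885 cm.
That image sits 17.615 cm in front of the second lens, so d_o2 = 17.615 cm.
Applying the thin-lens equation again with f_2 = 12.5 cm and d_o2 = 17.615 cm gives d_i2 = 43.045 cm.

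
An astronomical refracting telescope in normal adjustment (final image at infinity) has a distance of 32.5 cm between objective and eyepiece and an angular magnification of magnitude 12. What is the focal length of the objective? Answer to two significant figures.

In normal adjustment the tube length equals f_obj + f_eye and |M| = f_obj/f_eye.
So f_obj = 12 f_eye and 12 f_eye + f_eye = 32.5 cm, giving f_eye = 32.5/13 = 2.500 cm and f_obj = 30.000 cm.

30 cm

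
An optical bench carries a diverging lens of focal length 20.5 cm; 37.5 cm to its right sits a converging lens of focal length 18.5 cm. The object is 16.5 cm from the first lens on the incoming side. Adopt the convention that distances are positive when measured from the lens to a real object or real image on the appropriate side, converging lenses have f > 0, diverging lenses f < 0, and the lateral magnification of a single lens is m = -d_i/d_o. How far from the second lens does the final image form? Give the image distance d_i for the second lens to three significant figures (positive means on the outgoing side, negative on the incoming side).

30.7 cm

Lens 1: 1/d_i1 = 1/f_1 - 1/d_o1 = 1/(-20.5) - 1/16.5 = -0.10939 cm^-1, so d_i1 = -9.142 cm.
The intermediate image is virtual, 9.142 cm to the left of lens 1, so d_o2 = L - d_i1 = 37.5 - (-9.142) = 46.642 cm.
Lens 2: 1/d_i2 = 1/f_2 - 1/d_o2 = 1/18.5 - 1/(46.642) = 0.03261 cm^-1, so d_i2 = 30.662 cm.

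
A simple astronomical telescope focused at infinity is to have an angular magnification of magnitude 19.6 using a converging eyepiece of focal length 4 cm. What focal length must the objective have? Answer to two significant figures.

78 cm

|M| = f_obj/|f_eye|, so f_obj = |M| x |f_eye| = 19.6 x 4 = 78.400 cm.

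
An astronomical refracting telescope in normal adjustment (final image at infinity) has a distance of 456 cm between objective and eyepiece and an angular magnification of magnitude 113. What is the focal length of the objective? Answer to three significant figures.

452 cm

In normal adjustment the tube length equals f_obj + f_eye and |M| = f_obj/f_eye.
So f_obj = 113 f_eye and 113 f_eye + f_eye = 456 cm, giving f_eye = 456/114 = 4.000 cm and f_obj = 452.000 cm.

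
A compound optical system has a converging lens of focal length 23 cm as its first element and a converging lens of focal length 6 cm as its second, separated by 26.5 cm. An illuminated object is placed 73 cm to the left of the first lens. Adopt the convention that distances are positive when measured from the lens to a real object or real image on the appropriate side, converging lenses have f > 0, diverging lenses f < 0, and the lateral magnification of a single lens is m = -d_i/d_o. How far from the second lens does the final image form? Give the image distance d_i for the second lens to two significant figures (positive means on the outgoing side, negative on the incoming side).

Lens 1: 1/d_i1 = 1/f_1 - 1/d_o1 = 1/23 - 1/73 = 0.02978 cm^-1, so d_i1 = 33.580 cm.
Since 33.580 cm > 26.5 cm, the first image lies past the second lens and serves as a virtual object: d_o2 = L - d_i1 = -7.080 cm.
Lens 2: 1/d_i2 = 1/f_2 - 1/d_o2 = 1/6 - 1/(-7.080) = 0.30791 cm^-1, so d_i2 = 3.248 cm.

3.2 cm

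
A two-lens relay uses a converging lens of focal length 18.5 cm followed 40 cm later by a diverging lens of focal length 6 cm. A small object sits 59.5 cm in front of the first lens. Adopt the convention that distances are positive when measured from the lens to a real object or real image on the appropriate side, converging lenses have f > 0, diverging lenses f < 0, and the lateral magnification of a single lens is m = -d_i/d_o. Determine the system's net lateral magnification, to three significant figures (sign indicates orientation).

Applying the thin-lens equation to the first lens, 1/18.5 = 1/59.5 + 1/d_i1, which gives d_i1 = 26.848 cm.
Its lateral magnification is m_1 = -d_i1/d_o1 = -(26.848)/59.5 = -0.4512.
That image sits 13.152 cm in front of the second lens, so d_o2 = 13.152 cm.
Applying the thin-lens equation again with f_2 = -6 cm and d_o2 = 13.152 cm gives d_i2 = -4.120 cm.
m_2 = -(-4.120)/(13.152) = 0.3133.
The system's lateral magnification is m_1 m_2 = (-0.4512)(0.3133) = -0.1414.

-0.141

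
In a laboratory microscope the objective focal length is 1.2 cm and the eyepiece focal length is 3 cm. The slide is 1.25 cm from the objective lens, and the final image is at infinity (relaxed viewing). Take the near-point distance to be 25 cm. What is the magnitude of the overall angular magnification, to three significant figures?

200

Objective: 1/d_i = 1/f_obj - 1/d_o = 1/1.2 - 1/1.25 = 0.03333 cm^-1, so d_i = 30.000 cm.
m_obj = -d_i/d_o = -30.000/1.25 = -24.000.
Eyepiece angular magnification (image at infinity): M_eye = D/f_e = 25/3 = 8.333.
Overall M = m_obj x M_eye = (-24.000)(8.333) = -200.00.
|M| = 200.00.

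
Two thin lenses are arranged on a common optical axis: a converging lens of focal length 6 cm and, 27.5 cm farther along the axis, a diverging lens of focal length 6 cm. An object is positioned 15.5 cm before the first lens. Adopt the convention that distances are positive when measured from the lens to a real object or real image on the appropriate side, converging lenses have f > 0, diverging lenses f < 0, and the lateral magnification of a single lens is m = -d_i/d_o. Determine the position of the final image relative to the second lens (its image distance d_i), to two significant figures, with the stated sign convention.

-4.5 cm

Applying the thin-lens equation to the first lens, 1/6 = 1/15.5 + 1/d_i1, which gives d_i1 = 9.789 cm.
The intermediate image is 9.789 cm to the right of lens 1, so d_o2 = L - d_i1 = 27.5 - 9.789 = 17.711 cm.
Applying the thin-lens equation again with f_2 = -6 cm and d_o2 = 17.711 cm gives d_i2 = -4.482 cm.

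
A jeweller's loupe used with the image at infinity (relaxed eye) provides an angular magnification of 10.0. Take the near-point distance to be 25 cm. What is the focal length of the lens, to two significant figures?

2.5 cm

For the image at infinity, M = D/f.
f = D/M = 25/10.0 = 2.500 cm.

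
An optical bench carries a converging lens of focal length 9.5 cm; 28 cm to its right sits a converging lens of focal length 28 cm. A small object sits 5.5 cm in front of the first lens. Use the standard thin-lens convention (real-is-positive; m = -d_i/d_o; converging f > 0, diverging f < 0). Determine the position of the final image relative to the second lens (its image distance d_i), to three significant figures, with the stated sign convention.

88.0 cm

Lens 1: 1/d_i1 = 1/f_1 - 1/d_o1 = 1/9.5 - 1/5.5 = -0.07656 cm^-1, so d_i1 = -13.062 cm.
The intermediate image is virtual, 13.062 cm to the left of lens 1, so d_o2 = L - d_i1 = 28 - (-13.062) = 41.062 cm.
Lens 2: 1/d_i2 = 1/f_2 - 1/d_o2 = 1/28 - 1/(41.062) = 0.01136 cm^-1, so d_i2 = 88.019 cm.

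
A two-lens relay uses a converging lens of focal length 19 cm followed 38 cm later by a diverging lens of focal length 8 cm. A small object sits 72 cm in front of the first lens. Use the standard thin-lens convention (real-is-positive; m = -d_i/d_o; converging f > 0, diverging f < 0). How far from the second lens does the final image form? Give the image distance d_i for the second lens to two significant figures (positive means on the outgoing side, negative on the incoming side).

First lens: d_i1 = 1/(1/19 - 1/72) = 25.811 cm.
That image sits 12.189 cm in front of the second lens, so d_o2 = 12.189 cm.
Second lens: d_i2 = 1/(1/(-8) - 1/(12.189)) = -4.830 cm.

-4.8 cm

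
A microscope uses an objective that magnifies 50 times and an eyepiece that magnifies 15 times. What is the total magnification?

750

The overall magnification of a compound microscope is the product of the objective and eyepiece magnifications:
M = M_obj x M_eye = 50 x 15 = 750.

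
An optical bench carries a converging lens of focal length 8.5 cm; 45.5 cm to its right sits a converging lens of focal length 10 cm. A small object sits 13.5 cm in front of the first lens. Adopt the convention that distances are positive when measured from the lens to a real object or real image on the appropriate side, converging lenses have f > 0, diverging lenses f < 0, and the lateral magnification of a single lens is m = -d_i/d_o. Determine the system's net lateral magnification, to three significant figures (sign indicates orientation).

1.35

Applying the thin-lens equation to the first lens, 1/8.5 = 1/13.5 + 1/d_i1, which gives d_i1 = 22.950 cm.
Its lateral magnification is m_1 = -d_i1/d_o1 = -(22.950)/13.5 = -1.7000.
Object distance for lens 2: d_o2 = 45.5 - 22.950 = 22.550 cm.
Applying the thin-lens equation again with f_2 = 10 cm and d_o2 = 22.550 cm gives d_i2 = 17.968 cm.
m_2 = -(17.968)/(22.550) = -0.7968.
The system's lateral magnification is m_1 m_2 = (-1.7000)(-0.7968) = 1.3546.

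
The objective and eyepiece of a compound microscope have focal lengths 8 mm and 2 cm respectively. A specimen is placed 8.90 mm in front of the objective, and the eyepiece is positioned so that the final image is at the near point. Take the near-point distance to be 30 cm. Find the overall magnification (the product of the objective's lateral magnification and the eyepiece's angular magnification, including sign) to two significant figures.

-140

Convert to cm: f_obj = 8 mm = 0.8 cm; d_o = 8.90 mm = 0.89 cm.
Objective: 1/d_i = 1/f_obj - 1/d_o = 1/0.8 - 1/0.89 = 0.12640 cm^-1, so d_i = 7.911 cm.
m_obj = -d_i/d_o = -7.911/0.89 = -8.889.
Eyepiece angular magnification (image at near point): M_eye = 1 + D/f_e = 1 + 30/2 = 16.000.
Overall M = m_obj x M_eye = (-8.889)(16.000) = -142.22.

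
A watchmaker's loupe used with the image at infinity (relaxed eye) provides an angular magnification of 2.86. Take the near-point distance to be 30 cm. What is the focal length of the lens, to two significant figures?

10 cm

For the image at infinity, M = D/f.
f = D/M = 30/2.86 = 10.490 cm.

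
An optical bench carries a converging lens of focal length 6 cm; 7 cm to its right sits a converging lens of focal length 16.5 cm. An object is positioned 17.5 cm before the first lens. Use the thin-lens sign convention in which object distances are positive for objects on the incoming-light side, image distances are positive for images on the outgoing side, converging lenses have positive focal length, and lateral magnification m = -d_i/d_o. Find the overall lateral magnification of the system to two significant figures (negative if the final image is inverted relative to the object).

-0.46

Lens 1: 1/d_i1 = 1/f_1 - 1/d_o1 = 1/6 - 1/17.5 = 0.10952 cm^-1, so d_i1 = 9.130 cm.
m_1 = -(9.130)/17.5 = -0.5217.
Since 9.130 cm > 7 cm, the first image lies past the second lens and serves as a virtual object: d_o2 = L - d_i1 = -2.130 cm.
Lens 2: 1/d_i2 = 1/f_2 - 1/d_o2 = 1/16.5 - 1/(-2.130) = 0.52999 cm^-1, so d_i2 = 1.887 cm.
m_2 = -(1.887)/(-2.130) = 0.8856.
Overall magnification: m = m_1 m_2 = -0.4621.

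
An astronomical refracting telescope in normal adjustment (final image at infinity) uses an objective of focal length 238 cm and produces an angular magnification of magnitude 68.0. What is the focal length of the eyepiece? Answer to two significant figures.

3.5 cm

|M| = f_obj/f_eye, so f_eye = f_obj/|M| = 238/68.0 = 3.500 cm.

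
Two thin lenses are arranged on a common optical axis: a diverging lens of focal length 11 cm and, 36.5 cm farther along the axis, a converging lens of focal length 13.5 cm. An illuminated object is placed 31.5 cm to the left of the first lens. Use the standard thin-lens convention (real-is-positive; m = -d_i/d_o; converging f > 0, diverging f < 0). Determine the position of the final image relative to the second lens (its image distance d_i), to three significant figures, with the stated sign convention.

19.4 cm

Lens 1: 1/d_i1 = 1/f_1 - 1/d_o1 = 1/(-11) - 1/31.5 = -0.12266 cm^-1, so d_i1 = -8.153 cm.
With d_i1 < 0 the first image is virtual and lies on the object side; the object distance for lens 2 is d_o2 = 36.5 - (-8.153) = 44.653 cm.
Lens 2: 1/d_i2 = 1/f_2 - 1/d_o2 = 1/13.5 - 1/(44.653) = 0.05168 cm^-1, so d_i2 = 19.350 cm.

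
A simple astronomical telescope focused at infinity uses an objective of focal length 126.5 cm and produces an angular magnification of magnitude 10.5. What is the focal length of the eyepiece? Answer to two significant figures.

12 cm

|M| = f_obj/f_eye, so f_eye = f_obj/|M| = 126.5/10.5 = 12.048 cm.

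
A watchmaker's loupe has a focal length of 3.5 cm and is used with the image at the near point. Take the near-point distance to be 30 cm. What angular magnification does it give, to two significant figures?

9.6

M = 1 + D/f = 1 + 30/3.5 = 9.571.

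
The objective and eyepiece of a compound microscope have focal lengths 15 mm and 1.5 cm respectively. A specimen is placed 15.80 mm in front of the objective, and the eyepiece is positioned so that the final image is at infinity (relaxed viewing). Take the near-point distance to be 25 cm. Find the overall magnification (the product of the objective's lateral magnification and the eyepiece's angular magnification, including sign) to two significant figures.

Convert to cm: f_obj = 15 mm = 1.5 cm; d_o = 15.80 mm = 1.58 cm.
Objective: 1/d_i = 1/f_obj - 1/d_o = 1/1.5 - 1/1.58 = 0.03376 cm^-1, so d_i = 29.625 cm.
m_obj = -d_i/d_o = -29.625/1.58 = -18.750.
Eyepiece angular magnification (image at infinity): M_eye = D/f_e = 25/1.5 = 16.667.
Overall M = m_obj x M_eye = (-18.750)(16.667) = -312.50.

-310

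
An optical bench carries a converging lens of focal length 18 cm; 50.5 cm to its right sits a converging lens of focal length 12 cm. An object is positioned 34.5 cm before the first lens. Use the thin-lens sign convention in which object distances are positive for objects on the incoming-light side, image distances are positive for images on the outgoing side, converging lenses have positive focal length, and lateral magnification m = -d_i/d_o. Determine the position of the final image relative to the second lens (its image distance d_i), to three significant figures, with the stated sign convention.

First lens: d_i1 = 1/(1/18 - 1/34.5) = 37.636 cm.
The intermediate image is 37.636 cm to the right of lens 1, so d_o2 = L - d_i1 = 50.5 - 37.636 = 12.864 cm.
Second lens: d_i2 = 1/(1/12 - 1/(12.864)) = 178.737 cm.

179 cm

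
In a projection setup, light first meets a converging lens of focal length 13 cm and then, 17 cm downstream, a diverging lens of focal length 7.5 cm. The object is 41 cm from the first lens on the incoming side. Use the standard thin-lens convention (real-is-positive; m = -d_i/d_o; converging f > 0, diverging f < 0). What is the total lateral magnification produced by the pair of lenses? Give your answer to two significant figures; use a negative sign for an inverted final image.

Applying the thin-lens equation to the first lens, 1/13 = 1/41 + 1/d_i1, which gives d_i1 = 19.036 cm.
Its lateral magnification is m_1 = -d_i1/d_o1 = -(19.036)/41 = -0.4643.
This image would form 19.036 cm past lens 1, i.e. 2.036 cm beyond lens 2, so it is a virtual object for lens 2: d_o2 = 17 - 19.036 = -2.036 cm.
Applying the thin-lens equation again with f_2 = -7.5 cm and d_o2 = -2.036 cm gives d_i2 = 2.794 cm.
m_2 = -(2.794)/(-2.036) = 1.3725.
Total m = m_1 x m_2 = (-0.4643)(1.3725) = -0.6373.

-0.64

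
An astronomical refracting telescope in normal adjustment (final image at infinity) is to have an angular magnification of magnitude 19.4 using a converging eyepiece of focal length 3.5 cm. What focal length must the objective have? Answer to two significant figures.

68 cm

|M| = f_obj/|f_eye|, so f_obj = |M| x |f_eye| = 19.4 x 3.5 = 67.900 cm.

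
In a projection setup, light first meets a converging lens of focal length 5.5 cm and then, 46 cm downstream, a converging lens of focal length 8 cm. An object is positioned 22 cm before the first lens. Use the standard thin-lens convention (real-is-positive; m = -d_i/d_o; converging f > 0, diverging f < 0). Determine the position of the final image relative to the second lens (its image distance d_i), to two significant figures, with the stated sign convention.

Lens 1: 1/d_i1 = 1/f_1 - 1/d_o1 = 1/5.5 - 1/22 = 0.13636 cm^-1, so d_i1 = 7.333 cm.
The intermediate image is 7.333 cm to the right of lens 1, so d_o2 = L - d_i1 = 46 - 7.333 = 38.667 cm.
Lens 2: 1/d_i2 = 1/f_2 - 1/d_o2 = 1/8 - 1/(38.667) = 0.09914 cm^-1, so d_i2 = 10.087 cm.

10 cm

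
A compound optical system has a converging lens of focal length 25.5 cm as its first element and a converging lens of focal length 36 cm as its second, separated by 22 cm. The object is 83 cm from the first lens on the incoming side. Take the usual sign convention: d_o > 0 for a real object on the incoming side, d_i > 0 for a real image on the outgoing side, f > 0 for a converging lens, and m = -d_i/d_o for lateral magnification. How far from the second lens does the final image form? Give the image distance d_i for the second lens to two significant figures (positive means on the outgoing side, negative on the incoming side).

First lens: d_i1 = 1/(1/25.5 - 1/83) = 36.809 cm.
Since 36.809 cm > 22 cm, the first image lies past the second lens and serves as a virtual object: d_o2 = L - d_i1 = -14.809 cm.
Second lens: d_i2 = 1/(1/36 - 1/(-14.809)) = 10.493 cm.

10 cm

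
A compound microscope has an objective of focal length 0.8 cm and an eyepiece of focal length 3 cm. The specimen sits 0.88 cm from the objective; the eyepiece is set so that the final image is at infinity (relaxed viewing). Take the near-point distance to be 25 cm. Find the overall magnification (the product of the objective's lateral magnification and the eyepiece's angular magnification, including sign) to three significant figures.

-83.3

Objective: 1/d_i = 1/f_obj - 1/d_o = 1/0.8 - 1/0.88 = 0.11364 cm^-1, so d_i = 8.800 cm.
m_obj = -d_i/d_o = -8.800/0.88 = -10.000.
Eyepiece angular magnification (image at infinity): M_eye = D/f_e = 25/3 = 8.333.
Overall M = m_obj x M_eye = (-10.000)(8.333) = -83.33.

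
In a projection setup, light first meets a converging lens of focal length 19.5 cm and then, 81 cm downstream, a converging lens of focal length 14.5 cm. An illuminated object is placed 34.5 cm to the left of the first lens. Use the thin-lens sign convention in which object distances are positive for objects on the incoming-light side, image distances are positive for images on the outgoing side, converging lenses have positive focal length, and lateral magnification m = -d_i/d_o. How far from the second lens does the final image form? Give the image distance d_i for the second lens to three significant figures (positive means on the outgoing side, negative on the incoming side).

Applying the thin-lens equation to the first lens, 1/19.5 = 1/34.5 + 1/d_i1, which gives d_i1 = 44.850 cm.
The intermediate image is 44.850 cm to the right of lens 1, so d_o2 = L - d_i1 = 81 - 44.850 = 36.150 cm.
Applying the thin-lens equation again with f_2 = 14.5 cm and d_o2 = 36.150 cm gives d_i2 = 24.211 cm.

24.2 cm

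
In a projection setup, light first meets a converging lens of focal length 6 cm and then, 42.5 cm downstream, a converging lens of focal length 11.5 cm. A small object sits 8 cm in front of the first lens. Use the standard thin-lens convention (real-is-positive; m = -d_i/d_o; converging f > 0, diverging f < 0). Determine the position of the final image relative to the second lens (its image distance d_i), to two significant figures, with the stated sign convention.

30 cm

Lens 1: 1/d_i1 = 1/f_1 - 1/d_o1 = 1/6 - 1/8 = 0.04167 cm^-1, so d_i1 = 24.000 cm.
Object distance for lens 2: d_o2 = 42.5 - 24.000 = 18.500 cm.
Lens 2: 1/d_i2 = 1/f_2 - 1/d_o2 = 1/11.5 - 1/(18.500) = 0.03290 cm^-1, so d_i2 = 30.393 cm.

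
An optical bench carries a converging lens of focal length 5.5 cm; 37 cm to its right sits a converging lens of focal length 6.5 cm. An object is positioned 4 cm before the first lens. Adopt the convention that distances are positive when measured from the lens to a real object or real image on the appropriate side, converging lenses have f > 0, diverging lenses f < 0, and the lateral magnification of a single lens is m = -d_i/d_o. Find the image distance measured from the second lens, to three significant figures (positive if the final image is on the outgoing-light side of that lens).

Applying the thin-lens equation to the first lens, 1/5.5 = 1/4 + 1/d_i1, which gives d_i1 = -14.667 cm.
The intermediate image is virtual, 14.667 cm to the left of lens 1, so d_o2 = L - d_i1 = 37 - (-14.667) = 51.667 cm.
Applying the thin-lens equation again with f_2 = 6.5 cm and d_o2 = 51.667 cm gives d_i2 = 7.435 cm.

7.44 cm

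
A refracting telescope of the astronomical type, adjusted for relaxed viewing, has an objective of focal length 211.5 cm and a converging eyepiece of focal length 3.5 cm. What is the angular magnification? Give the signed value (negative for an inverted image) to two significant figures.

-60

M = -f_obj/f_eye = -211.5/(3.5) = -60.429.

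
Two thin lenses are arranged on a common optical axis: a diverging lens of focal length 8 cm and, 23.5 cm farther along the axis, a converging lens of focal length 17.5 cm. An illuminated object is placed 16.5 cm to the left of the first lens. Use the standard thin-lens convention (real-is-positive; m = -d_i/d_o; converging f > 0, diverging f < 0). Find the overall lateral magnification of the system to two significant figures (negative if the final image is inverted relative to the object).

Applying the thin-lens equation to the first lens, 1/(-8) = 1/16.5 + 1/d_i1, which gives d_i1 = -5.388 cm.
Its lateral magnification is m_1 = -d_i1/d_o1 = -(-5.388)/16.5 = 0.3265.
The intermediate image is virtual, 5.388 cm to the left of lens 1, so d_o2 = L - d_i1 = 23.5 - (-5.388) = 28.888 cm.
Applying the thin-lens equation again with f_2 = 17.5 cm and d_o2 = 28.888 cm gives d_i2 = 44.393 cm.
m_2 = -(44.393)/(28.888) = -1.5367.
The system's lateral magnification is m_1 m_2 = (0.3265)(-1.5367) = -0.5018.

-0.50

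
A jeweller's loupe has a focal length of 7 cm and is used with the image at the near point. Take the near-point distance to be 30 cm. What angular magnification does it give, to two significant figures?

5.3

M = 1 + D/f = 1 + 30/7 = 5.286.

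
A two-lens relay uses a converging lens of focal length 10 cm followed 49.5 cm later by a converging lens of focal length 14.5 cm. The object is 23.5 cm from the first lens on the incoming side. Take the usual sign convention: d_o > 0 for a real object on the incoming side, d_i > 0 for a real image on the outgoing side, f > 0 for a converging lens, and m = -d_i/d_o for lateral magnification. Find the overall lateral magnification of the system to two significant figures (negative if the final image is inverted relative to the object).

First lens: d_i1 = 1/(1/10 - 1/23.5) = 17.407 cm.
m_1 = -(17.407)/23.5 = -0.7407.
The intermediate image is 17.407 cm to the right of lens 1, so d_o2 = L - d_i1 = 49.5 - 17.407 = 32.093 cm.
Second lens: d_i2 = 1/(1/14.5 - 1/(32.093)) = 26.451 cm.
m_2 = -(26.451)/(32.093) = -0.8242.
Total m = m_1 x m_2 = (-0.7407)(-0.8242) = 0.6105.

0.61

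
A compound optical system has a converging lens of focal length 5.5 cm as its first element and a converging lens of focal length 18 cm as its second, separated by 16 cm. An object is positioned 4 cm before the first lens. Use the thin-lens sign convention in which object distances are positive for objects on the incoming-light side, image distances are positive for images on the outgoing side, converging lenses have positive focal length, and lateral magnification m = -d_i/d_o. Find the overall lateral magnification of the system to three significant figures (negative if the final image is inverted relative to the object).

Lens 1: 1/d_i1 = 1/f_1 - 1/d_o1 = 1/5.5 - 1/4 = -0.06818 cm^-1, so d_i1 = -14.667 cm.
m_1 = -(-14.667)/4 = 3.6667.
With d_i1 < 0 the first image is virtual and lies on the object side; the object distance for lens 2 is d_o2 = 16 - (-14.667) = 30.667 cm.
Lens 2: 1/d_i2 = 1/f_2 - 1/d_o2 = 1/18 - 1/(30.667) = 0.02295 cm^-1, so d_i2 = 43.579 cm.
m_2 = -(43.579)/(30.667) = -1.4211.
Overall magnification: m = m_1 m_2 = -5.2105.

-5.21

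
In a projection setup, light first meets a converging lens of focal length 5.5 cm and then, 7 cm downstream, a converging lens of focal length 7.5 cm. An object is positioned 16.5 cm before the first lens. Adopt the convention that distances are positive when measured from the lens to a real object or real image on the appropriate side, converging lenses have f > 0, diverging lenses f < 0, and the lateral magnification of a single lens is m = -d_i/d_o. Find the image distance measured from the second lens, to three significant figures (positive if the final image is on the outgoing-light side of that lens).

1.07 cm

First lens: d_i1 = 1/(1/5.5 - 1/16.5) = 8.250 cm.
Since 8.250 cm > 7 cm, the first image lies past the second lens and serves as a virtual object: d_o2 = L - d_i1 = -1.250 cm.
Second lens: d_i2 = 1/(1/7.5 - 1/(-1.250)) = 1.071 cm.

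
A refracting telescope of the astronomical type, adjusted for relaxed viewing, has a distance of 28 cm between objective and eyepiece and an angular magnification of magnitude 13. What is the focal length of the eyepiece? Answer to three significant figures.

2.00 cm

In normal adjustment the tube length equals f_obj + f_eye and |M| = f_obj/f_eye.
So f_obj = 13 f_eye and 13 f_eye + f_eye = 28 cm, giving f_eye = 28/14 = 2.000 cm and f_obj = 26.000 cm.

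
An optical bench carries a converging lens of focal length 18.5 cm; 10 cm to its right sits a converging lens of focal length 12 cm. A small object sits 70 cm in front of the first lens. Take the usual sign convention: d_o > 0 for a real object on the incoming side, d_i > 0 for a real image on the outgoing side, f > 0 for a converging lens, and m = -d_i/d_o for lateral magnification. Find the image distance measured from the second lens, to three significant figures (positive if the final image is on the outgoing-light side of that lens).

6.70 cm

Lens 1: 1/d_i1 = 1/f_1 - 1/d_o1 = 1/18.5 - 1/70 = 0.03977 cm^-1, so d_i1 = 25.146 cm.
Since 25.146 cm > 10 cm, the first image lies past the second lens and serves as a virtual object: d_o2 = L - d_i1 = -15.146 cm.
Lens 2: 1/d_i2 = 1/f_2 - 1/d_o2 = 1/12 - 1/(-15.146) = 0.14936 cm^-1, so d_i2 = 6.695 cm.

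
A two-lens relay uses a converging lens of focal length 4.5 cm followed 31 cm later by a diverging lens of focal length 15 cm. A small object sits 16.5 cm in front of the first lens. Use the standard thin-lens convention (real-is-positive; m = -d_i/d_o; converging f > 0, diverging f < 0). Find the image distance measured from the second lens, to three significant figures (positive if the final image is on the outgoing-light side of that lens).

-9.35 cm

Lens 1: 1/d_i1 = 1/f_1 - 1/d_o1 = 1/4.5 - 1/16.5 = 0.16162 cm^-1, so d_i1 = 6.188 cm.
The intermediate image is 6.188 cm to the right of lens 1, so d_o2 = L - d_i1 = 31 - 6.188 = 24.812 cm.
Lens 2: 1/d_i2 = 1/f_2 - 1/d_o2 = 1/(-15) - 1/(24.812) = -0.10697 cm^-1, so d_i2 = -9.349 cm.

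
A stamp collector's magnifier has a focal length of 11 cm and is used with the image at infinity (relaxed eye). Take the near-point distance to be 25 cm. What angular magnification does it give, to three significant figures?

2.27

M = D/f = 25/11 = 2.273.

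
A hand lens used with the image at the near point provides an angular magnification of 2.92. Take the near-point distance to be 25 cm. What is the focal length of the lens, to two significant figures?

13 cm

For the image at the near point, M = 1 + D/f.
f = D/(M - 1) = 25/(2.92 - 1) = 13.021 cm.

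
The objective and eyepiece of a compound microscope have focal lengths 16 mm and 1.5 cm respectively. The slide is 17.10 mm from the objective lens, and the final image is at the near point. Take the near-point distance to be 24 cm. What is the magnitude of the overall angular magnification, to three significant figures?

Convert to cm: f_obj = 16 mm = 1.6 cm; d_o = 17.10 mm = 1.71 cm.
Objective: 1/d_i = 1/f_obj - 1/d_o = 1/1.6 - 1/1.71 = 0.04020 cm^-1, so d_i = 24.873 cm.
m_obj = -d_i/d_o = -24.873/1.71 = -14.545.
Eyepiece angular magnification (image at near point): M_eye = 1 + D/f_e = 1 + 24/1.5 = 17.000.
Overall M = m_obj x M_eye = (-14.545)(17.000) = -247.27.
|M| = 247.27.

247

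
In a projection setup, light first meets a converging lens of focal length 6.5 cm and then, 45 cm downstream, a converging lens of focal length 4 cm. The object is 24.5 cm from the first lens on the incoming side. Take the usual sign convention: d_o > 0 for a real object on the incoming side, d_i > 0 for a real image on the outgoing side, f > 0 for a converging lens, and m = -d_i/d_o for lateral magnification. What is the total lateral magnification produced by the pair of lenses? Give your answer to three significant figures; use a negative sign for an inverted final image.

Applying the thin-lens equation to the first lens, 1/6.5 = 1/24.5 + 1/d_i1, which gives d_i1 = 8.847 cm.
Its lateral magnification is m_1 = -d_i1/d_o1 = -(8.847)/24.5 = -0.3611.
The intermediate image is 8.847 cm to the right of lens 1, so d_o2 = L - d_i1 = 45 - 8.847 = 36.153 cm.
Applying the thin-lens equation again with f_2 = 4 cm and d_o2 = 36.153 cm gives d_i2 = 4.498 cm.
m_2 = -(4.498)/(36.153) = -0.1244.
Total m = m_1 x m_2 = (-0.3611)(-0.1244) = 0.0449.

0.0449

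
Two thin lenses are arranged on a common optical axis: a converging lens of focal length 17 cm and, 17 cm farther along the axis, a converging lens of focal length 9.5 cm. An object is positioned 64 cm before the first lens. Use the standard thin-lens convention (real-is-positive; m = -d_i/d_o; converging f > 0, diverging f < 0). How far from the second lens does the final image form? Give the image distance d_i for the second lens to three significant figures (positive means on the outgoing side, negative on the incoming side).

Applying the thin-lens equation to the first lens, 1/17 = 1/64 + 1/d_i1, which gives d_i1 = 23.149 cm.
This image would form 23.149 cm past lens 1, i.e. 6.149 cm beyond lens 2, so it is a virtual object for lens 2: d_o2 = 17 - 23.149 = -6.149 cm.
Applying the thin-lens equation again with f_2 = 9.5 cm and d_o2 = -6.149 cm gives d_i2 = 3.733 cm.

3.73 cm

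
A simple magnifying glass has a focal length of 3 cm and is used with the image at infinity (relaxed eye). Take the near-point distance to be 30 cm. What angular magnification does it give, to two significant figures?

10

M = D/f = 30/3 = 10.000.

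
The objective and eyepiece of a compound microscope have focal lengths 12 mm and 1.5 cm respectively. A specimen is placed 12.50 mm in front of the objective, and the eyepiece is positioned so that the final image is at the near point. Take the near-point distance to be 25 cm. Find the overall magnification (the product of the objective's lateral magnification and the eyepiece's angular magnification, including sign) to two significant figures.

Convert to cm: f_obj = 12 mm = 1.2 cm; d_o = 12.50 mm = 1.25 cm.
Objective: 1/d_i = 1/f_obj - 1/d_o = 1/1.2 - 1/1.25 = 0.03333 cm^-1, so d_i = 30.000 cm.
m_obj = -d_i/d_o = -30.000/1.25 = -24.000.
Eyepiece angular magnification (image at near point): M_eye = 1 + D/f_e = 1 + 25/1.5 = 17.667.
Overall M = m_obj x M_eye = (-24.000)(17.667) = -424.00.

-420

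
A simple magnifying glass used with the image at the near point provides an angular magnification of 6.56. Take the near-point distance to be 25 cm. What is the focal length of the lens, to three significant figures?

4.50 cm

For the image at the near point, M = 1 + D/f.
f = D/(M - 1) = 25/(6.56 - 1) = 4.496 cm.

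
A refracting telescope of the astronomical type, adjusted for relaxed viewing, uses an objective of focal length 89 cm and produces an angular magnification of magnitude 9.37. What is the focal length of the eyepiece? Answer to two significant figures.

9.5 cm

|M| = f_obj/f_eye, so f_eye = f_obj/|M| = 89/9.37 = 9.498 cm.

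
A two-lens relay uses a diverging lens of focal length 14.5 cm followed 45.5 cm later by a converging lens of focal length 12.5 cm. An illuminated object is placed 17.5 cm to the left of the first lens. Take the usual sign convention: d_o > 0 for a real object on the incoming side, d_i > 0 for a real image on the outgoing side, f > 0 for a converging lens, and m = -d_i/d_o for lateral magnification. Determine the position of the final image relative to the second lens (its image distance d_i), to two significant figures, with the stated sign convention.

Applying the thin-lens equation to the first lens, 1/(-14.5) = 1/17.5 + 1/d_i1, which gives d_i1 = -7.930 cm.
The intermediate image is virtual, 7.930 cm to the left of lens 1, so d_o2 = L - d_i1 = 45.5 - (-7.930) = 53.430 cm.
Applying the thin-lens equation again with f_2 = 12.5 cm and d_o2 = 53.430 cm gives d_i2 = 16.318 cm.

16 cm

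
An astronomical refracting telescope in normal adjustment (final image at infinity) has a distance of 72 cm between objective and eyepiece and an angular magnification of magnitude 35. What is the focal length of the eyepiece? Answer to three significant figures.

In normal adjustment the tube length equals f_obj + f_eye and |M| = f_obj/f_eye.
So f_obj = 35 f_eye and 35 f_eye + f_eye = 72 cm, giving f_eye = 72/36 = 2.000 cm and f_obj = 70.000 cm.

2.00 cm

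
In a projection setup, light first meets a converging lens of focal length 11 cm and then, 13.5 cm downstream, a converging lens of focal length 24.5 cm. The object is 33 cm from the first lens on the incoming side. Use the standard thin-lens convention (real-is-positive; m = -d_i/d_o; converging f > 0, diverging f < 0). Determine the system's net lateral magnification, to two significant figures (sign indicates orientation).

-0.45

Applying the thin-lens equation to the first lens, 1/11 = 1/33 + 1/d_i1, which gives d_i1 = 16.500 cm.
Its lateral magnification is m_1 = -d_i1/d_o1 = -(16.500)/33 = -0.5000.
This image would form 16.500 cm past lens 1, i.e. 3.000 cm beyond lens 2, so it is a virtual object for lens 2: d_o2 = 13.5 - 16.500 = -3.000 cm.
Applying the thin-lens equation again with f_2 = 24.5 cm and d_o2 = -3.000 cm gives d_i2 = 2.673 cm.
m_2 = -(2.673)/(-3.000) = 0.8909.
Overall magnification: m = m_1 m_2 = -0.4455.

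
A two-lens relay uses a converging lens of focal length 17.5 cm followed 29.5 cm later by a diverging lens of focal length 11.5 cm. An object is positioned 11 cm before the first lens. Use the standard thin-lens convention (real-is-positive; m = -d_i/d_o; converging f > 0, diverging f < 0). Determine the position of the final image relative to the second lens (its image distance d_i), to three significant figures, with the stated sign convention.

Lens 1: 1/d_i1 = 1/f_1 - 1/d_o1 = 1/17.5 - 1/11 = -0.03377 cm^-1, so d_i1 = -29.615 cm.
The intermediate image is virtual, 29.615 cm to the left of lens 1, so d_o2 = L - d_i1 = 29.5 - (-29.615) = 59.115 cm.
Lens 2: 1/d_i2 = 1/f_2 - 1/d_o2 = 1/(-11.5) - 1/(59.115) = -0.10387 cm^-1, so d_i2 = -9.627 cm.

-9.63 cm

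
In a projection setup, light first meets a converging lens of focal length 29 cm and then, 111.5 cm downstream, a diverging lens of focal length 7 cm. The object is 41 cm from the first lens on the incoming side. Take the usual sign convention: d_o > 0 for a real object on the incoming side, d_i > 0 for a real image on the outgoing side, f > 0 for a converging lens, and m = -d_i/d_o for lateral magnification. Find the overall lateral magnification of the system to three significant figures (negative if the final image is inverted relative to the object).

-0.871

Lens 1: 1/d_i1 = 1/f_1 - 1/d_o1 = 1/29 - 1/41 = 0.01009 cm^-1, so d_i1 = 99.083 cm.
m_1 = -(99.083)/41 = -2.4167.
The intermediate image is 99.083 cm to the right of lens 1, so d_o2 = L - d_i1 = 111.5 - 99.083 = 12.417 cm.
Lens 2: 1/d_i2 = 1/f_2 - 1/d_o2 = 1/(-7) - 1/(12.417) = -0.22339 cm^-1, so d_i2 = -4.476 cm.
m_2 = -(-4.476)/(12.417) = 0.3605.
Total m = m_1 x m_2 = (-2.4167)(0.3605) = -0.8712.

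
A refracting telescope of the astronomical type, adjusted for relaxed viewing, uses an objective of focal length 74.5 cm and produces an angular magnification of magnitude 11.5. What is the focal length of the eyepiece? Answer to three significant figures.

6.48 cm

|M| = f_obj/f_eye, so f_eye = f_obj/|M| = 74.5/11.5 = 6.478 cm.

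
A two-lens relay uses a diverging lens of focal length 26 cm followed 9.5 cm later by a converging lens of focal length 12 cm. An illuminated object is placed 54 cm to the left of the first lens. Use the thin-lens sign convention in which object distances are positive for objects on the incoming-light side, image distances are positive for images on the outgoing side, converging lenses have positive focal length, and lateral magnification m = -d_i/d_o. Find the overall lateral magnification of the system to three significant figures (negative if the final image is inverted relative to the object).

-0.259

Lens 1: 1/d_i1 = 1/f_1 - 1/d_o1 = 1/(-26) - 1/54 = -0.05698 cm^-1, so d_i1 = -17.550 cm.
m_1 = -(-17.550)/54 = 0.3250.
With d_i1 < 0 the first image is virtual and lies on the object side; the object distance for lens 2 is d_o2 = 9.5 - (-17.550) = 27.050 cm.
Lens 2: 1/d_i2 = 1/f_2 - 1/d_o2 = 1/12 - 1/(27.050) = 0.04636 cm^-1, so d_i2 = 21.568 cm.
m_2 = -(21.568)/(27.050) = -0.7973.
Overall magnification: m = m_1 m_2 = -0.2591.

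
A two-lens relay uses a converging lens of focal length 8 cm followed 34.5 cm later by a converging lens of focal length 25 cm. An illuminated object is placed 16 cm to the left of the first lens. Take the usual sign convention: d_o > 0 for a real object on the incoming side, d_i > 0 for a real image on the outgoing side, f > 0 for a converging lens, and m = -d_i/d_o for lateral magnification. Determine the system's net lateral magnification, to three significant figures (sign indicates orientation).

-3.85

Lens 1: 1/d_i1 = 1/f_1 - 1/d_o1 = 1/8 - 1/16 = 0.06250 cm^-1, so d_i1 = 16.000 cm.
m_1 = -(16.000)/16 = -1.0000.
The intermediate image is 16.000 cm to the right of lens 1, so d_o2 = L - d_i1 = 34.5 - 16.000 = 18.500 cm.
Lens 2: 1/d_i2 = 1/f_2 - 1/d_o2 = 1/25 - 1/(18.500) = -0.01405 cm^-1, so d_i2 = -71.154 cm.
m_2 = -(-71.154)/(18.500) = 3.8462.
Overall magnification: m = m_1 m_2 = -3.8462.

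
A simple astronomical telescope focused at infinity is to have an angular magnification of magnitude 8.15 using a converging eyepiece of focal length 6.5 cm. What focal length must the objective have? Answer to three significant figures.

53.0 cm

|M| = f_obj/|f_eye|, so f_obj = |M| x |f_eye| = 8.15 x 6.5 = 52.975 cm.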